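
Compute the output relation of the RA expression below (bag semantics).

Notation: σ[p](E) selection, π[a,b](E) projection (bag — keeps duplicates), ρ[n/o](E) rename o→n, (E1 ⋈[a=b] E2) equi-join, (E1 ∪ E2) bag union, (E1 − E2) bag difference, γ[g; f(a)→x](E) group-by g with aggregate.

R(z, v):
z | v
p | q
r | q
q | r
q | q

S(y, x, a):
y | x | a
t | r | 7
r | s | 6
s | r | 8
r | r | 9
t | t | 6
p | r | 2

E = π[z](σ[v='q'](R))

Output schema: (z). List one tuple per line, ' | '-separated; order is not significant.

Stepwise |·|:
  R → 4
  σ[v='q'](R) → 3
  π[z](σ[v='q'](R)) → 3

== RESULT ==
z
p
q
r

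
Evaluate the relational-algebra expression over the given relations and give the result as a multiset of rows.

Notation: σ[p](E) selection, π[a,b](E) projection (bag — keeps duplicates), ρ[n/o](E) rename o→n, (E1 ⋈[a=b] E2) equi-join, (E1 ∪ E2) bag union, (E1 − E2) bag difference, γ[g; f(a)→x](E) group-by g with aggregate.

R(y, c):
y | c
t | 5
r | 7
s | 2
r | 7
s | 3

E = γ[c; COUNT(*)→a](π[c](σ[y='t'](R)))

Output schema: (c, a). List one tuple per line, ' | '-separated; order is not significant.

Per-node cardinality:
  R → 5
  σ[y='t'](R) → 1
  π[c](σ[y='t'](R)) → 1
  γ[c; COUNT(*)→a](π[c](σ[y='t'](R))) → 1

== RESULT ==
c | a
5 | 1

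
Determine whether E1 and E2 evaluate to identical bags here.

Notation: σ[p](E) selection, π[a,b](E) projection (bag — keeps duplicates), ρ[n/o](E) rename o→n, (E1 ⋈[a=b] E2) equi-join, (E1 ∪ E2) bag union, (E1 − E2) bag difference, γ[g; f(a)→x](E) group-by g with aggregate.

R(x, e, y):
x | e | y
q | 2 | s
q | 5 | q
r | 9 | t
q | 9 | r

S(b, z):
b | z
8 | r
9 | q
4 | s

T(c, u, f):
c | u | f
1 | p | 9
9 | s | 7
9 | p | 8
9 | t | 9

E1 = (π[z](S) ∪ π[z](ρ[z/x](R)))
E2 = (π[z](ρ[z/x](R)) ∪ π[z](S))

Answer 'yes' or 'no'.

E1 subexpression sizes:
  S → 3
  π[z](S) → 3
  R → 4
  ρ[z/x](R) → 4
  π[z](ρ[z/x](R)) → 4
  (π[z](S) ∪ π[z](ρ[z/x](R))) → 7
E2 subexpression sizes:
  R → 4
  ρ[z/x](R) → 4
  π[z](ρ[z/x](R)) → 4
  S → 3
  π[z](S) → 3
  (π[z](ρ[z/x](R)) ∪ π[z](S)) → 7

E1 and E2 produce the same multiset:
z
q
q
q
q
r
r
s

yes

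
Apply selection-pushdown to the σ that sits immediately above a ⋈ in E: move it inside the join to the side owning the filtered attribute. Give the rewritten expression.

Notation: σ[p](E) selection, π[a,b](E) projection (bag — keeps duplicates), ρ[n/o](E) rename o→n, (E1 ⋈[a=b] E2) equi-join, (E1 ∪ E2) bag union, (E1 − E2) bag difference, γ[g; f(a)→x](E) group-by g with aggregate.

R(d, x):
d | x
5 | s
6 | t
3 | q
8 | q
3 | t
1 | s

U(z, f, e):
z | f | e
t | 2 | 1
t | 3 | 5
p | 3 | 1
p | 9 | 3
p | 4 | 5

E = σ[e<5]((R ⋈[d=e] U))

σ filters on e, owned by the right side.
E' = (R ⋈[d=e] σ[e<5](U))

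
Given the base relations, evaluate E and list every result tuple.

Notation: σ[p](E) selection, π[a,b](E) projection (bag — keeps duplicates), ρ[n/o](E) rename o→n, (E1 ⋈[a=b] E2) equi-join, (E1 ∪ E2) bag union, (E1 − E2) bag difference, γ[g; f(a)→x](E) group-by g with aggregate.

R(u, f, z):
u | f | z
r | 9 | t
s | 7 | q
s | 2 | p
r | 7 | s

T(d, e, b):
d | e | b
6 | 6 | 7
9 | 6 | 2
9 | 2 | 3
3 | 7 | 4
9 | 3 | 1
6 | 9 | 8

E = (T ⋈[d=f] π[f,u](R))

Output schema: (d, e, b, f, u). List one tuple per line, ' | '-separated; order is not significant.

Row counts bottom-up:
  T → 6
  R → 4
  π[f,u](R) → 4
  (T ⋈[d=f] π[f,u](R)) → 3

== RESULT ==
d | e | b | f | u
9 | 2 | 3 | 9 | r
9 | 3 | 1 | 9 | r
9 | 6 | 2 | 9 | r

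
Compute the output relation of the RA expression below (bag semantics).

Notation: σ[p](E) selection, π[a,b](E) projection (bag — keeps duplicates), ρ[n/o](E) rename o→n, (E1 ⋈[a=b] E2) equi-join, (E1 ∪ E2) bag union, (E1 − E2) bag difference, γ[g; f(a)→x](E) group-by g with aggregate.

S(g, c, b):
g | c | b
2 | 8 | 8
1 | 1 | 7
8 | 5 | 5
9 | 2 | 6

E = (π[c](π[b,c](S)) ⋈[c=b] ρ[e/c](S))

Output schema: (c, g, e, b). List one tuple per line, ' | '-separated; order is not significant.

Subexpression sizes:
  S → 4
  π[b,c](S) → 4
  π[c](π[b,c](S)) → 4
  S → 4
  ρ[e/c](S) → 4
  (π[c](π[b,c](S)) ⋈[c=b] ρ[e/c](S)) → 2

== RESULT ==
c | g | e | b
5 | 8 | 5 | 5
8 | 2 | 8 | 8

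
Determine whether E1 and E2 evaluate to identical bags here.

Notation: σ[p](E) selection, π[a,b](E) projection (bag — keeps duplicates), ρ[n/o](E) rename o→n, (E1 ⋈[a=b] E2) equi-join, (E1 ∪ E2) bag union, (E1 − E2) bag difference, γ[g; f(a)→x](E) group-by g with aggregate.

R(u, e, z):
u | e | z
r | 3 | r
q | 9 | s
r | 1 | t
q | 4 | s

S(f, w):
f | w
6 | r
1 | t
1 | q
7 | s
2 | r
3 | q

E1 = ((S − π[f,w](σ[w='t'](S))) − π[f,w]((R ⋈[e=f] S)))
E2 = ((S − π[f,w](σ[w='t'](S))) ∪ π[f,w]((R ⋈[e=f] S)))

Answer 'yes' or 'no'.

E1 per-node cardinality:
  S → 6
  S → 6
  σ[w='t'](S) → 1
  π[f,w](σ[w='t'](S)) → 1
  (S − π[f,w](σ[w='t'](S))) → 5
  R → 4
  S → 6
  (R ⋈[e=f] S) → 3
  π[f,w]((R ⋈[e=f] S)) → 3
  ((S − π[f,w](σ[w='t'](S))) − π[f,w]((R ⋈[e=f] S))) → 3
E2 per-node cardinality:
  S → 6
  S → 6
  σ[w='t'](S) → 1
  π[f,w](σ[w='t'](S)) → 1
  (S − π[f,w](σ[w='t'](S))) → 5
  R → 4
  S → 6
  (R ⋈[e=f] S) → 3
  π[f,w]((R ⋈[e=f] S)) → 3
  ((S − π[f,w](σ[w='t'](S))) ∪ π[f,w]((R ⋈[e=f] S))) → 8

E1 result:
f | w
2 | r
6 | r
7 | s
E2 result:
f | w
1 | q
1 | q
1 | t
2 | r
3 | q
3 | q
6 | r
7 | s
Witness: (3, 'q') appears 0× in E1 but 2× in E2.

no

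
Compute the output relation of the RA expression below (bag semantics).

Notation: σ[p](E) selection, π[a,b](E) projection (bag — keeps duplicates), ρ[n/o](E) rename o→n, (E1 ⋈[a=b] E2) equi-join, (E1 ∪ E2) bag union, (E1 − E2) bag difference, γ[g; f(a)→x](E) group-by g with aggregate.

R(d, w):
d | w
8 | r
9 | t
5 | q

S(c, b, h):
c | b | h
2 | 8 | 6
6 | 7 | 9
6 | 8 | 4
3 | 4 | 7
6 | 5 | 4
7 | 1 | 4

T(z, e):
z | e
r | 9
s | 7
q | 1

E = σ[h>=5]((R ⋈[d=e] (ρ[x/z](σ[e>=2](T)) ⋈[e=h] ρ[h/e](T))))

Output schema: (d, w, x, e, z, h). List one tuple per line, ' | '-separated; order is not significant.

Stepwise |·|:
  R → 3
  T → 3
  σ[e>=2](T) → 2
  ρ[x/z](σ[e>=2](T)) → 2
  T → 3
  ρ[h/e](T) → 3
  (ρ[x/z](σ[e>=2](T)) ⋈[e=h] ρ[h/e](T)) → 2
  (R ⋈[d=e] (ρ[x/z](σ[e>=2](T)) ⋈[e=h] ρ[h/e](T))) → 1
  σ[h>=5]((R ⋈[d=e] (ρ[x/z](σ[e>=2](T)) ⋈[e=h] ρ[h/e](T)))) → 1

== RESULT ==
d | w | x | e | z | h
9 | t | r | 9 | r | 9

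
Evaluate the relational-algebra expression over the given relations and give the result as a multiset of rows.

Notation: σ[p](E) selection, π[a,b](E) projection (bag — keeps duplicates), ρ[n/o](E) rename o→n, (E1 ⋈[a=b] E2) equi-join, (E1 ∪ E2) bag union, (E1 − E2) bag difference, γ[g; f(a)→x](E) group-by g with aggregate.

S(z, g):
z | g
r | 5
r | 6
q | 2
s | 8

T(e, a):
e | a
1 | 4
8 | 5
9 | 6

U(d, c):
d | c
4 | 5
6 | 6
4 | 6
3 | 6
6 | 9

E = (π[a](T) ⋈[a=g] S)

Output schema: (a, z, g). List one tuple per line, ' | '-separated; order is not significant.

Per-node cardinality:
  T → 3
  π[a](T) → 3
  S → 4
  (π[a](T) ⋈[a=g] S) → 2

== RESULT ==
a | z | g
5 | r | 5
6 | r | 6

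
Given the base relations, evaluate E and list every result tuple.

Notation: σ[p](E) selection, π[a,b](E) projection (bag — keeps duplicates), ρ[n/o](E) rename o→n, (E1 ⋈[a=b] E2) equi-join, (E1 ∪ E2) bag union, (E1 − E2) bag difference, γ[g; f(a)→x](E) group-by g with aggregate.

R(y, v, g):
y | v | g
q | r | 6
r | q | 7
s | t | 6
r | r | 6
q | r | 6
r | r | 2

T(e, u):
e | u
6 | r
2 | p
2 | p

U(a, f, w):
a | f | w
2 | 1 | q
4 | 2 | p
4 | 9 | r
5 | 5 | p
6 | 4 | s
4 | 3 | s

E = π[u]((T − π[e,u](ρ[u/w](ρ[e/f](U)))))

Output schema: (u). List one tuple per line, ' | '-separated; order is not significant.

Subexpression sizes:
  T → 3
  U → 6
  ρ[e/f](U) → 6
  ρ[u/w](ρ[e/f](U)) → 6
  π[e,u](ρ[u/w](ρ[e/f](U))) → 6
  (T − π[e,u](ρ[u/w](ρ[e/f](U)))) → 2
  π[u]((T − π[e,u](ρ[u/w](ρ[e/f](U))))) → 2

== RESULT ==
u
p
r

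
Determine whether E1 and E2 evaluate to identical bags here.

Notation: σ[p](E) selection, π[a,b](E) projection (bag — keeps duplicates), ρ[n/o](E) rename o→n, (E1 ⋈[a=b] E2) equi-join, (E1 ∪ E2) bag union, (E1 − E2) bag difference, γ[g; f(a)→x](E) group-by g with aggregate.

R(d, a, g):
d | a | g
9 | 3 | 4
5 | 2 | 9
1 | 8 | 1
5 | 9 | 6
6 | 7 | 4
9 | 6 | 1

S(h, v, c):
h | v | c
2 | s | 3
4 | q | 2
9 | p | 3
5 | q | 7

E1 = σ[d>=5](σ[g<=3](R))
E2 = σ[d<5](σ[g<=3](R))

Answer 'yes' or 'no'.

E1 row counts bottom-up:
  R → 6
  σ[g<=3](R) → 2
  σ[d>=5](σ[g<=3](R)) → 1
E2 row counts bottom-up:
  R → 6
  σ[g<=3](R) → 2
  σ[d<5](σ[g<=3](R)) → 1

E1 result:
d | a | g
9 | 6 | 1
E2 result:
d | a | g
1 | 8 | 1
Witness: (9, 6, 1) appears 1× in E1 but 0× in E2.

no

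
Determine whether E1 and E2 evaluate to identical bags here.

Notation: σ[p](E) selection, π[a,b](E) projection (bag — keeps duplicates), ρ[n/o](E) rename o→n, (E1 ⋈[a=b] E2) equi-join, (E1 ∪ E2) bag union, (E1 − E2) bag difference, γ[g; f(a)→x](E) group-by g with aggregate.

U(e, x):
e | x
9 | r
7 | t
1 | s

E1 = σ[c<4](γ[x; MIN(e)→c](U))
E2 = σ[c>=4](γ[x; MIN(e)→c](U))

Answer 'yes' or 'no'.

E1 row counts bottom-up:
  U → 3
  γ[x; MIN(e)→c](U) → 3
  σ[c<4](γ[x; MIN(e)→c](U)) → 1
E2 row counts bottom-up:
  U → 3
  γ[x; MIN(e)→c](U) → 3
  σ[c>=4](γ[x; MIN(e)→c](U)) → 2

E1 result:
x | c
s | 1
E2 result:
x | c
r | 9
t | 7
Witness: ('r', 9) appears 0× in E1 but 1× in E2.

no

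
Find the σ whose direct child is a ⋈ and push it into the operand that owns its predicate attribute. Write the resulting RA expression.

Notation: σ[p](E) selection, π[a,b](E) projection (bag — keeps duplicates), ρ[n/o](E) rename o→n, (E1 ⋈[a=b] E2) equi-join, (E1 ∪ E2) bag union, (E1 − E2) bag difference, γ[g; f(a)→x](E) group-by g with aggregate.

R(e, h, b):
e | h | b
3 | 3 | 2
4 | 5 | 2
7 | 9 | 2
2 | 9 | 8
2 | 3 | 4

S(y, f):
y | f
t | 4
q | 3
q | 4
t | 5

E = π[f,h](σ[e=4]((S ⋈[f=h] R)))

σ filters on e, owned by the right side.
E' = π[f,h]((S ⋈[f=h] σ[e=4](R)))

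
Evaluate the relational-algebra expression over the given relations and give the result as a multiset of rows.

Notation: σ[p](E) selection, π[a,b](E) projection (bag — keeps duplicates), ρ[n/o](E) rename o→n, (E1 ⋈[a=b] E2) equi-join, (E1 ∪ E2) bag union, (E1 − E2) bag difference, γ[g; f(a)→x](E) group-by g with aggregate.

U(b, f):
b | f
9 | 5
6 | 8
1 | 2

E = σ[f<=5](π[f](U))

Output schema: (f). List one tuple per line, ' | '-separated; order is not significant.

Row counts bottom-up:
  U → 3
  π[f](U) → 3
  σ[f<=5](π[f](U)) → 2

== RESULT ==
f
2
5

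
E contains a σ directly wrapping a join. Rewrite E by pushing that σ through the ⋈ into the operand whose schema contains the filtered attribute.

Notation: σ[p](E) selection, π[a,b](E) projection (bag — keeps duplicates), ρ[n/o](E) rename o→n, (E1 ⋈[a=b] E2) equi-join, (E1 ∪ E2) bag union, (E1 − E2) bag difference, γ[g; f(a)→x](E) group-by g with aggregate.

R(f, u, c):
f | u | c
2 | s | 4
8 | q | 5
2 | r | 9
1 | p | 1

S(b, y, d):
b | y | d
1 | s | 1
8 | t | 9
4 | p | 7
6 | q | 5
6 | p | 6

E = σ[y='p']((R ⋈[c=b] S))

σ filters on y, owned by the right side.
E' = (R ⋈[c=b] σ[y='p'](S))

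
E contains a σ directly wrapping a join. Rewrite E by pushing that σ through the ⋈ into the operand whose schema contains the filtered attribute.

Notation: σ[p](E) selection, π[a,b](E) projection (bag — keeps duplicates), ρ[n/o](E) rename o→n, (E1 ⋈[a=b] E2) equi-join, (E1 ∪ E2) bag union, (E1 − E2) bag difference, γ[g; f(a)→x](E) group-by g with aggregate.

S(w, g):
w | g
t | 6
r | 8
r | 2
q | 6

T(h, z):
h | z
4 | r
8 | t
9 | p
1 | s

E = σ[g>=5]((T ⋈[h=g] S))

σ filters on g, owned by the right side.
E' = (T ⋈[h=g] σ[g>=5](S))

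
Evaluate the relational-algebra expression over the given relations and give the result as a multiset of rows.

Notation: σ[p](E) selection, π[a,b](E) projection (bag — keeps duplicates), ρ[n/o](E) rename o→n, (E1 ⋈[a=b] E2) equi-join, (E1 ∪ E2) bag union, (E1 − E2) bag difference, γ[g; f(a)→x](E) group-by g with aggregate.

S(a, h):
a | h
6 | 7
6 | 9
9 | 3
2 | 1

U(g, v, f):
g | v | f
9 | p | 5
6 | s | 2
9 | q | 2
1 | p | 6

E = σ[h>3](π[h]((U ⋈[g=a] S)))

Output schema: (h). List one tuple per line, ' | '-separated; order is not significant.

Subexpression sizes:
  U → 4
  S → 4
  (U ⋈[g=a] S) → 4
  π[h]((U ⋈[g=a] S)) → 4
  σ[h>3](π[h]((U ⋈[g=a] S))) → 2

== RESULT ==
h
7
9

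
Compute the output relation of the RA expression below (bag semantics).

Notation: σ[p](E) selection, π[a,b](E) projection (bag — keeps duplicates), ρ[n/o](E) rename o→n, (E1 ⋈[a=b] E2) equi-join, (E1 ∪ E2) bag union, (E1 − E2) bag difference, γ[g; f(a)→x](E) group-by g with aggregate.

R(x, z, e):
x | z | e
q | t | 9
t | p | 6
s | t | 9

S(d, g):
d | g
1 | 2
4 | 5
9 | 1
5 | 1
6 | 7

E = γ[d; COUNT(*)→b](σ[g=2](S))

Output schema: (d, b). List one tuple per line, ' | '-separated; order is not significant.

Per-node cardinality:
  S → 5
  σ[g=2](S) → 1
  γ[d; COUNT(*)→b](σ[g=2](S)) → 1

== RESULT ==
d | b
1 | 1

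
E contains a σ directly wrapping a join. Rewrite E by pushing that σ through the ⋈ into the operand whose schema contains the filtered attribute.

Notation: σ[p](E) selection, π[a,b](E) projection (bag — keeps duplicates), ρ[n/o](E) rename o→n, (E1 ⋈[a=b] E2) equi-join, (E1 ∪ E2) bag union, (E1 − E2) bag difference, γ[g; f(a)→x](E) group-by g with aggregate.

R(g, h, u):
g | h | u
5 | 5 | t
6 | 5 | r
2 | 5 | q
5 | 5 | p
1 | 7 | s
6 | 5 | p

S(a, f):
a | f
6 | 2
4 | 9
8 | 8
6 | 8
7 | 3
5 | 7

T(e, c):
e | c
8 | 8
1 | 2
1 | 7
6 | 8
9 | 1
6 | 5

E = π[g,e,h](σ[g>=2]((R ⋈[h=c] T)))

σ filters on g, owned by the left side.
E' = π[g,e,h]((σ[g>=2](R) ⋈[h=c] T))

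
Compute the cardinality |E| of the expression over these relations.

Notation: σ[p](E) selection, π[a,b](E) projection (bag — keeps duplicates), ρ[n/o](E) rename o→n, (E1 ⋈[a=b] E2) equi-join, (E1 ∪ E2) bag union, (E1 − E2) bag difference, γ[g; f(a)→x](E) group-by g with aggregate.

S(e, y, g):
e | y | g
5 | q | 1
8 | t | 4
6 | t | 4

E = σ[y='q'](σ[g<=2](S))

Row counts bottom-up:
  S → 3
  σ[g<=2](S) → 1
  σ[y='q'](σ[g<=2](S)) → 1

|E| = 1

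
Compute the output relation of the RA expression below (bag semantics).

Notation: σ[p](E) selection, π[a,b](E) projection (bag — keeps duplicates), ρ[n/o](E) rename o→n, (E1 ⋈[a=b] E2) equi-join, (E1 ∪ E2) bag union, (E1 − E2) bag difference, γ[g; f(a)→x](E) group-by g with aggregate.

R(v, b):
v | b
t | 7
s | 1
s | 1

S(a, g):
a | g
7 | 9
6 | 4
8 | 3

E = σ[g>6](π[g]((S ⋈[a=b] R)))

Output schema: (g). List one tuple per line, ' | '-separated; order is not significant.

Stepwise |·|:
  S → 3
  R → 3
  (S ⋈[a=b] R) → 1
  π[g]((S ⋈[a=b] R)) → 1
  σ[g>6](π[g]((S ⋈[a=b] R))) → 1

== RESULT ==
g
9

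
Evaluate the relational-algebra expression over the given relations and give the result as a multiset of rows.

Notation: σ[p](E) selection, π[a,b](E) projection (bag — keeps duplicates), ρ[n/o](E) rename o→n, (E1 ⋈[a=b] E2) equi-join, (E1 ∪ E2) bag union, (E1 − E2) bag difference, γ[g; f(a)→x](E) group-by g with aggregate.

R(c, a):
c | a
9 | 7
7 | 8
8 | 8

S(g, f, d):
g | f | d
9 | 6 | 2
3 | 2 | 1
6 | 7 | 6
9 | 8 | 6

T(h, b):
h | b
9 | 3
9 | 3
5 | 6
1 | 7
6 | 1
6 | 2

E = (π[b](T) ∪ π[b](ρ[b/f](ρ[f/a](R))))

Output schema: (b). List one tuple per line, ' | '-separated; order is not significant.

Row counts bottom-up:
  T → 6
  π[b](T) → 6
  R → 3
  ρ[f/a](R) → 3
  ρ[b/f](ρ[f/a](R)) → 3
  π[b](ρ[b/f](ρ[f/a](R))) → 3
  (π[b](T) ∪ π[b](ρ[b/f](ρ[f/a](R)))) → 9

== RESULT ==
b
1
2
3
3
6
7
7
8
8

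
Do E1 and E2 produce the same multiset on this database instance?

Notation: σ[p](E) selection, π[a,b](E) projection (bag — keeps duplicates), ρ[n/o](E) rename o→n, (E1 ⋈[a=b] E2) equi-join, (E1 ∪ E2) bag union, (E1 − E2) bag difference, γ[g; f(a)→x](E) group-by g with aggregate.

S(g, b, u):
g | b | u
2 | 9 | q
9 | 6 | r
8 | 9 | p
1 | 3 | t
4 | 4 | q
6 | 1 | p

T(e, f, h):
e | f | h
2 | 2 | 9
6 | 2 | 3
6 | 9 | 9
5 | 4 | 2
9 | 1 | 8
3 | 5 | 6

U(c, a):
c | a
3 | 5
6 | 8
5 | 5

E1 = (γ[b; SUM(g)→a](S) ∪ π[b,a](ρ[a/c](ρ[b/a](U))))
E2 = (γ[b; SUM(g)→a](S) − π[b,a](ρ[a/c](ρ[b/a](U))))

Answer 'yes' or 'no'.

E1 subexpression sizes:
  S → 6
  γ[b; SUM(g)→a](S) → 5
  U → 3
  ρ[b/a](U) → 3
  ρ[a/c](ρ[b/a](U)) → 3
  π[b,a](ρ[a/c](ρ[b/a](U))) → 3
  (γ[b; SUM(g)→a](S) ∪ π[b,a](ρ[a/c](ρ[b/a](U)))) → 8
E2 subexpression sizes:
  S → 6
  γ[b; SUM(g)→a](S) → 5
  U → 3
  ρ[b/a](U) → 3
  ρ[a/c](ρ[b/a](U)) → 3
  π[b,a](ρ[a/c](ρ[b/a](U))) → 3
  (γ[b; SUM(g)→a](S) − π[b,a](ρ[a/c](ρ[b/a](U)))) → 5

E1 result:
b | a
1 | 6
3 | 1
4 | 4
5 | 3
5 | 5
6 | 9
8 | 6
9 | 10
E2 result:
b | a
1 | 6
3 | 1
4 | 4
6 | 9
9 | 10
Witness: (5, 5) appears 1× in E1 but 0× in E2.

no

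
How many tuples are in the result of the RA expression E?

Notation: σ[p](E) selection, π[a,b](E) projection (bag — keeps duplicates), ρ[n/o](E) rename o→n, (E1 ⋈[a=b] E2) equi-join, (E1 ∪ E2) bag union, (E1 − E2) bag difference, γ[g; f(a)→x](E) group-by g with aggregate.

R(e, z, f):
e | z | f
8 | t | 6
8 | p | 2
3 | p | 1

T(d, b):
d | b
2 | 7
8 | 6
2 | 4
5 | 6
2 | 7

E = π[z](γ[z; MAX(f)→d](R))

Stepwise |·|:
  R → 3
  γ[z; MAX(f)→d](R) → 2
  π[z](γ[z; MAX(f)→d](R)) → 2

|E| = 2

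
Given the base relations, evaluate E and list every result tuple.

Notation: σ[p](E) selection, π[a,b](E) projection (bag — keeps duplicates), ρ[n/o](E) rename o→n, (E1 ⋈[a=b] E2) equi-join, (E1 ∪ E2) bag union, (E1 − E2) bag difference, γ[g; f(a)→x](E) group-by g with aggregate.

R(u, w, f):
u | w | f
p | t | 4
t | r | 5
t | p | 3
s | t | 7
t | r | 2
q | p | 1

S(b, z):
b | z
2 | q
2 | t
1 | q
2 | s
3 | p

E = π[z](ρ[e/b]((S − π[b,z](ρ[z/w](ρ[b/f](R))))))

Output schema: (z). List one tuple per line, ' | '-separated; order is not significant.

Row counts bottom-up:
  S → 5
  R → 6
  ρ[b/f](R) → 6
  ρ[z/w](ρ[b/f](R)) → 6
  π[b,z](ρ[z/w](ρ[b/f](R))) → 6
  (S − π[b,z](ρ[z/w](ρ[b/f](R)))) → 4
  ρ[e/b]((S − π[b,z](ρ[z/w](ρ[b/f](R))))) → 4
  π[z](ρ[e/b]((S − π[b,z](ρ[z/w](ρ[b/f](R)))))) → 4

== RESULT ==
z
q
q
s
t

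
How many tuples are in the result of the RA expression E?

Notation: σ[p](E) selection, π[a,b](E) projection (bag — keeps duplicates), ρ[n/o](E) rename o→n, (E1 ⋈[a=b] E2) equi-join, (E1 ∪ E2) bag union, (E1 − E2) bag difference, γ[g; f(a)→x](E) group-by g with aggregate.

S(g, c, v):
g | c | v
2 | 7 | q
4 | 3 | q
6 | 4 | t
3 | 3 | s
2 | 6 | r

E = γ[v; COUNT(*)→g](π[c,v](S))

Row counts bottom-up:
  S → 5
  π[c,v](S) → 5
  γ[v; COUNT(*)→g](π[c,v](S)) → 4

|E| = 4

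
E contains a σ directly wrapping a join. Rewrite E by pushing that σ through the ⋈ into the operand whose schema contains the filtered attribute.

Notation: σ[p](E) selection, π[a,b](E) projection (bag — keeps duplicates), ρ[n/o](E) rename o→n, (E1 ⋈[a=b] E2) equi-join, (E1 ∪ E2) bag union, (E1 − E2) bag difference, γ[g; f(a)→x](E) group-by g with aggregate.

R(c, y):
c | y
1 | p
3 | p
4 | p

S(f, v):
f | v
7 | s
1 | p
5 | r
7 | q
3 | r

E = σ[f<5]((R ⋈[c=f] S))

σ filters on f, owned by the right side.
E' = (R ⋈[c=f] σ[f<5](S))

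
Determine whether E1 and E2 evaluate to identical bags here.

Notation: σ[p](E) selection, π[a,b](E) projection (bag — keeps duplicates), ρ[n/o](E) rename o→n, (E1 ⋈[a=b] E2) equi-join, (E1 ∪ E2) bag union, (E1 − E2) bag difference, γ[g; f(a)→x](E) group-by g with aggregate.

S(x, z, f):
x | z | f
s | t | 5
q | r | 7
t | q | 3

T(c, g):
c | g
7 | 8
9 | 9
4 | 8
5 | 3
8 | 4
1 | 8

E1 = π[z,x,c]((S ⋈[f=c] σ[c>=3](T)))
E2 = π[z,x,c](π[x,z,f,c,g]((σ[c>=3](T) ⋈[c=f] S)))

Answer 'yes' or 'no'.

E1 row counts bottom-up:
  S → 3
  T → 6
  σ[c>=3](T) → 5
  (S ⋈[f=c] σ[c>=3](T)) → 2
  π[z,x,c]((S ⋈[f=c] σ[c>=3](T))) → 2
E2 row counts bottom-up:
  T → 6
  σ[c>=3](T) → 5
  S → 3
  (σ[c>=3](T) ⋈[c=f] S) → 2
  π[x,z,f,c,g]((σ[c>=3](T) ⋈[c=f] S)) → 2
  π[z,x,c](π[x,z,f,c,g]((σ[c>=3](T) ⋈[c=f] S))) → 2

E1 and E2 produce the same multiset:
z | x | c
r | q | 7
t | s | 5

yes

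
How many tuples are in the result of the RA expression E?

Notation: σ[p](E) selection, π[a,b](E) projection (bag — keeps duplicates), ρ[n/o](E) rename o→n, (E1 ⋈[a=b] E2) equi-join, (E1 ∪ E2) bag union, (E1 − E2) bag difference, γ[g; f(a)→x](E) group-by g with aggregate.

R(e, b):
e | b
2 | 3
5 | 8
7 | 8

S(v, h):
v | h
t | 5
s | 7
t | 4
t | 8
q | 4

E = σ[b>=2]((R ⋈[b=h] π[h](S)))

Stepwise |·|:
  R → 3
  S → 5
  π[h](S) → 5
  (R ⋈[b=h] π[h](S)) → 2
  σ[b>=2]((R ⋈[b=h] π[h](S))) → 2

|E| = 2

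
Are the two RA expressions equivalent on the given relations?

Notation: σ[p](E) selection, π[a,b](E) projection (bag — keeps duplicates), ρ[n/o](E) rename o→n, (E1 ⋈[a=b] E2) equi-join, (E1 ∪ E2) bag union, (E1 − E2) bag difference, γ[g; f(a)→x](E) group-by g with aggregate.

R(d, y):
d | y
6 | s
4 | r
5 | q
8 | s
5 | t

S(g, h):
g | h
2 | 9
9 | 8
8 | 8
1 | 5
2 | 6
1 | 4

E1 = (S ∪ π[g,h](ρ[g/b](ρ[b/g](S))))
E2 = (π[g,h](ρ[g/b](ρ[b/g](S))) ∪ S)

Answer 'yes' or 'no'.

E1 subexpression sizes:
  S → 6
  S → 6
  ρ[b/g](S) → 6
  ρ[g/b](ρ[b/g](S)) → 6
  π[g,h](ρ[g/b](ρ[b/g](S))) → 6
  (S ∪ π[g,h](ρ[g/b](ρ[b/g](S)))) → 12
E2 subexpression sizes:
  S → 6
  ρ[b/g](S) → 6
  ρ[g/b](ρ[b/g](S)) → 6
  π[g,h](ρ[g/b](ρ[b/g](S))) → 6
  S → 6
  (π[g,h](ρ[g/b](ρ[b/g](S))) ∪ S) → 12

E1 and E2 produce the same multiset:
g | h
1 | 4
1 | 4
1 | 5
1 | 5
2 | 6
2 | 6
2 | 9
2 | 9
8 | 8
8 | 8
9 | 8
9 | 8

yes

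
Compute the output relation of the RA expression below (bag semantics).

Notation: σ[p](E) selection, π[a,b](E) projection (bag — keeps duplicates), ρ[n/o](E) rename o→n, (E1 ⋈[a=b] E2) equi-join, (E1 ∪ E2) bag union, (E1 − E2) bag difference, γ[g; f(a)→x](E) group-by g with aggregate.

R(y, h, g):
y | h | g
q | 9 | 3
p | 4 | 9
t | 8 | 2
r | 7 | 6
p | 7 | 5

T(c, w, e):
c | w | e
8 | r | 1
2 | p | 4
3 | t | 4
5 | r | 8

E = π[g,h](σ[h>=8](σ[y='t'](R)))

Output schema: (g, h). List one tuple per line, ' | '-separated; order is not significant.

Stepwise |·|:
  R → 5
  σ[y='t'](R) → 1
  σ[h>=8](σ[y='t'](R)) → 1
  π[g,h](σ[h>=8](σ[y='t'](R))) → 1

== RESULT ==
g | h
2 | 8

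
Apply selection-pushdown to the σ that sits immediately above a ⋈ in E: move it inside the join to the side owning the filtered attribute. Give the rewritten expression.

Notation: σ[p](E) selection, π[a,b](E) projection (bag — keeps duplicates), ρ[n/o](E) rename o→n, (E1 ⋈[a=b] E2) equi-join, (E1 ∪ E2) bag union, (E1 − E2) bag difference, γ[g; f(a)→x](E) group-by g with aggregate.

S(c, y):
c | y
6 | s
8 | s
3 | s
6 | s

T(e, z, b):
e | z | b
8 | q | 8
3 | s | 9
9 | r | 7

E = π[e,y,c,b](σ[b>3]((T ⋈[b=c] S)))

σ filters on b, owned by the left side.
E' = π[e,y,c,b]((σ[b>3](T) ⋈[b=c] S))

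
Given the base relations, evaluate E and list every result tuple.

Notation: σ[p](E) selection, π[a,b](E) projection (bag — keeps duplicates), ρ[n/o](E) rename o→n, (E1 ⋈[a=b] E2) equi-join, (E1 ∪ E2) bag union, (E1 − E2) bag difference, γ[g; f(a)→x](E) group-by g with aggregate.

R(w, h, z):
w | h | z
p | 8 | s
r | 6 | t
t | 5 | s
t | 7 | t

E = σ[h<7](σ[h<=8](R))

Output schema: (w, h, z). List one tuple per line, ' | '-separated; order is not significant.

Stepwise |·|:
  R → 4
  σ[h<=8](R) → 4
  σ[h<7](σ[h<=8](R)) → 2

== RESULT ==
w | h | z
r | 6 | t
t | 5 | s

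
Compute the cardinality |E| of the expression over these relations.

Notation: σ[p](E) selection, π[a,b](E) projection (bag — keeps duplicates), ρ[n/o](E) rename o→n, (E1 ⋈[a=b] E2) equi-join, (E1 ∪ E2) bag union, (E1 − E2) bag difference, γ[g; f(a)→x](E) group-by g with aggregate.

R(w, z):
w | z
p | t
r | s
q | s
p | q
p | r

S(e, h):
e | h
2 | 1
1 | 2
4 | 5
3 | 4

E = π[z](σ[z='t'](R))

Stepwise |·|:
  R → 5
  σ[z='t'](R) → 1
  π[z](σ[z='t'](R)) → 1

|E| = 1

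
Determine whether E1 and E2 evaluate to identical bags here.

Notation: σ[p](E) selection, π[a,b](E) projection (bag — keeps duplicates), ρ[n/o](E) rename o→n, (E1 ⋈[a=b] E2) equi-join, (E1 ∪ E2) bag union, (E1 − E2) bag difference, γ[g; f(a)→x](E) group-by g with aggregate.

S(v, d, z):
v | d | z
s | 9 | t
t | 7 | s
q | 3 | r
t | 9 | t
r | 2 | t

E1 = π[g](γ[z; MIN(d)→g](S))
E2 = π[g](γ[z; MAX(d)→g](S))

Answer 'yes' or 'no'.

E1 stepwise |·|:
  S → 5
  γ[z; MIN(d)→g](S) → 3
  π[g](γ[z; MIN(d)→g](S)) → 3
E2 stepwise |·|:
  S → 5
  γ[z; MAX(d)→g](S) → 3
  π[g](γ[z; MAX(d)→g](S)) → 3

E1 result:
g
2
3
7
E2 result:
g
3
7
9
Witness: (2,) appears 1× in E1 but 0× in E2.

no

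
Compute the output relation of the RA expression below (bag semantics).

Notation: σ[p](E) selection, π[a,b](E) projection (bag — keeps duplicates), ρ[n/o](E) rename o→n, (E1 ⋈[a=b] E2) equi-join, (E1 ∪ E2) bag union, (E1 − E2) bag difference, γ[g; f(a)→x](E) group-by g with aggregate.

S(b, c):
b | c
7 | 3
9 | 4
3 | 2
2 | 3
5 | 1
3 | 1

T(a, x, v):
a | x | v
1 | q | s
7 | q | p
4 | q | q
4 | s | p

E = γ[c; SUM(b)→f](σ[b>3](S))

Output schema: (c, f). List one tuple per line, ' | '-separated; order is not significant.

Subexpression sizes:
  S → 6
  σ[b>3](S) → 3
  γ[c; SUM(b)→f](σ[b>3](S)) → 3

== RESULT ==
c | f
1 | 5
3 | 7
4 | 9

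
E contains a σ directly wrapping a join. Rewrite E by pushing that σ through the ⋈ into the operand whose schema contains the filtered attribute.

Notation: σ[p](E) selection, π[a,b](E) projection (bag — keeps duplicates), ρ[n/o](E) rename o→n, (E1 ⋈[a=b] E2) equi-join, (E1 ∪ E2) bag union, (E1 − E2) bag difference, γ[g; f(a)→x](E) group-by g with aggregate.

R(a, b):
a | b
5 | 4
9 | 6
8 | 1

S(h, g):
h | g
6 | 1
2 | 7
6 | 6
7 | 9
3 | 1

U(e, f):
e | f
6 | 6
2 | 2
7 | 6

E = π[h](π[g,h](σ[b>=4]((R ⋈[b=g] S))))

σ filters on b, owned by the left side.
E' = π[h](π[g,h]((σ[b>=4](R) ⋈[b=g] S)))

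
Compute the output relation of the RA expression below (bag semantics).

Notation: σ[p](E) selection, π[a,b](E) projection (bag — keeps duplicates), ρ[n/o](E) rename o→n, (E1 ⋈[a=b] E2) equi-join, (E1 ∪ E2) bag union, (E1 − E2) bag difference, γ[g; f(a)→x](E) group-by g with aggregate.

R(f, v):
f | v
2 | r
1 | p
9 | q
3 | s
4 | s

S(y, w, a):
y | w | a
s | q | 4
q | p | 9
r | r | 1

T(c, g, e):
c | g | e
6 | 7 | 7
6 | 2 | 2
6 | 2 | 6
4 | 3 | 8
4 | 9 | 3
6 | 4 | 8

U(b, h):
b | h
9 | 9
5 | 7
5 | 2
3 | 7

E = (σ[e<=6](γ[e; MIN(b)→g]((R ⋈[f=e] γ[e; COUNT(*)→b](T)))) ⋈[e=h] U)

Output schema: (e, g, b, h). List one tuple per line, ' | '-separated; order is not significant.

Subexpression sizes:
  R → 5
  T → 6
  γ[e; COUNT(*)→b](T) → 5
  (R ⋈[f=e] γ[e; COUNT(*)→b](T)) → 2
  γ[e; MIN(b)→g]((R ⋈[f=e] γ[e; COUNT(*)→b](T))) → 2
  σ[e<=6](γ[e; MIN(b)→g]((R ⋈[f=e] γ[e; COUNT(*)→b](T)))) → 2
  U → 4
  (σ[e<=6](γ[e; MIN(b)→g]((R ⋈[f=e] γ[e; COUNT(*)→b](T)))) ⋈[e=h] U) → 1

== RESULT ==
e | g | b | h
2 | 1 | 5 | 2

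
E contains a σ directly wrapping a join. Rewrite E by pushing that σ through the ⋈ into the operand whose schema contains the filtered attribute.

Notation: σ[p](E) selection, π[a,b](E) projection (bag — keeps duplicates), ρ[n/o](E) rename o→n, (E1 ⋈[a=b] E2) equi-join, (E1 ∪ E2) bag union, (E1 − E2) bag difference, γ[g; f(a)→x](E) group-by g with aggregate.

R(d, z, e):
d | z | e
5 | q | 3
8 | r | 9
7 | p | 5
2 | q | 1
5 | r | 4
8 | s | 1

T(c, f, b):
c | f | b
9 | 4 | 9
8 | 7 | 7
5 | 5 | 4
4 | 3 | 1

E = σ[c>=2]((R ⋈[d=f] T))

σ filters on c, owned by the right side.
E' = (R ⋈[d=f] σ[c>=2](T))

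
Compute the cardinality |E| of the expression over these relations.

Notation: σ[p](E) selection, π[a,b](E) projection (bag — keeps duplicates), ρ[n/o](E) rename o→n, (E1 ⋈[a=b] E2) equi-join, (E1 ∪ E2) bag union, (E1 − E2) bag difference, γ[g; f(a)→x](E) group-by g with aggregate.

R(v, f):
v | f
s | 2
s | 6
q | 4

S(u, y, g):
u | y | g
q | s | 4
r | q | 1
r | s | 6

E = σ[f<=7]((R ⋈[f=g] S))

Row counts bottom-up:
  R → 3
  S → 3
  (R ⋈[f=g] S) → 2
  σ[f<=7]((R ⋈[f=g] S)) → 2

|E| = 2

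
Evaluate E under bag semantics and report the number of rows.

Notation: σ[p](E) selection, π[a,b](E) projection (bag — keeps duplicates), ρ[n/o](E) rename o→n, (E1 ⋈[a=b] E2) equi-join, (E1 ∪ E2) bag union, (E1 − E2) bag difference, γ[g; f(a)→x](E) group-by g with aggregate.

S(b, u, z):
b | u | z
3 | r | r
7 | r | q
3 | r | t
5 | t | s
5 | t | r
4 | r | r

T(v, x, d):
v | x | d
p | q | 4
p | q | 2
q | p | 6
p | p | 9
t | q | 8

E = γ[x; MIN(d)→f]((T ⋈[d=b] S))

Row counts bottom-up:
  T → 5
  S → 6
  (T ⋈[d=b] S) → 1
  γ[x; MIN(d)→f]((T ⋈[d=b] S)) → 1

|E| = 1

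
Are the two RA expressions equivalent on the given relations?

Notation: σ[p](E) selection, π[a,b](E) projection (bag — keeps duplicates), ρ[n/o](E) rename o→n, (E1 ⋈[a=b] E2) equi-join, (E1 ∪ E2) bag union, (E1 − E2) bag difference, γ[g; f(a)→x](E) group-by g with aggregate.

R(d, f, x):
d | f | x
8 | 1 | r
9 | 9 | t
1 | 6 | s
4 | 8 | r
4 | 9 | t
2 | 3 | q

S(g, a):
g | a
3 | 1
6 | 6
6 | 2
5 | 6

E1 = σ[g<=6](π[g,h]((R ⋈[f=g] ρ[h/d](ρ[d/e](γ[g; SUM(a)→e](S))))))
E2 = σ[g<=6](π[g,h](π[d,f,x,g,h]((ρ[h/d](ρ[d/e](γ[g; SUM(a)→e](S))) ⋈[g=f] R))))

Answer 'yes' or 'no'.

E1 stepwise |·|:
  R → 6
  S → 4
  γ[g; SUM(a)→e](S) → 3
  ρ[d/e](γ[g; SUM(a)→e](S)) → 3
  ρ[h/d](ρ[d/e](γ[g; SUM(a)→e](S))) → 3
  (R ⋈[f=g] ρ[h/d](ρ[d/e](γ[g; SUM(a)→e](S)))) → 2
  π[g,h]((R ⋈[f=g] ρ[h/d](ρ[d/e](γ[g; SUM(a)→e](S))))) → 2
  σ[g<=6](π[g,h]((R ⋈[f=g] ρ[h/d](ρ[d/e](γ[g; SUM(a)→e](S)))))) → 2
E2 stepwise |·|:
  S → 4
  γ[g; SUM(a)→e](S) → 3
  ρ[d/e](γ[g; SUM(a)→e](S)) → 3
  ρ[h/d](ρ[d/e](γ[g; SUM(a)→e](S))) → 3
  R → 6
  (ρ[h/d](ρ[d/e](γ[g; SUM(a)→e](S))) ⋈[g=f] R) → 2
  π[d,f,x,g,h]((ρ[h/d](ρ[d/e](γ[g; SUM(a)→e](S))) ⋈[g=f] R)) → 2
  π[g,h](π[d,f,x,g,h]((ρ[h/d](ρ[d/e](γ[g; SUM(a)→e](S))) ⋈[g=f] R))) → 2
  σ[g<=6](π[g,h](π[d,f,x,g,h]((ρ[h/d](ρ[d/e](γ[g; SUM(a)→e](S))) ⋈[g=f] R)))) → 2

E1 and E2 produce the same multiset:
g | h
3 | 1
6 | 8

yes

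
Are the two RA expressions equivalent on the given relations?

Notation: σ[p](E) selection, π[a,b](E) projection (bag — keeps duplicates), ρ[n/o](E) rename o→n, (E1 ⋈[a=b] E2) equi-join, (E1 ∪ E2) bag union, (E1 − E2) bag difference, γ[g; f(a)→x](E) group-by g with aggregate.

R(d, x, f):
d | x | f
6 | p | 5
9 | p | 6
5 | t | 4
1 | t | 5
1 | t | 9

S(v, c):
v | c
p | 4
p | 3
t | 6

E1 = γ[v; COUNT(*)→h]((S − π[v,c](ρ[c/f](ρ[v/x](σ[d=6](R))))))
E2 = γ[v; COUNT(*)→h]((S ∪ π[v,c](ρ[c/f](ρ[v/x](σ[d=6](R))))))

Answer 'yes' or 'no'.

E1 subexpression sizes:
  S → 3
  R → 5
  σ[d=6](R) → 1
  ρ[v/x](σ[d=6](R)) → 1
  ρ[c/f](ρ[v/x](σ[d=6](R))) → 1
  π[v,c](ρ[c/f](ρ[v/x](σ[d=6](R)))) → 1
  (S − π[v,c](ρ[c/f](ρ[v/x](σ[d=6](R))))) → 3
  γ[v; COUNT(*)→h]((S − π[v,c](ρ[c/f](ρ[v/x](σ[d=6](R)))))) → 2
E2 subexpression sizes:
  S → 3
  R → 5
  σ[d=6](R) → 1
  ρ[v/x](σ[d=6](R)) → 1
  ρ[c/f](ρ[v/x](σ[d=6](R))) → 1
  π[v,c](ρ[c/f](ρ[v/x](σ[d=6](R)))) → 1
  (S ∪ π[v,c](ρ[c/f](ρ[v/x](σ[d=6](R))))) → 4
  γ[v; COUNT(*)→h]((S ∪ π[v,c](ρ[c/f](ρ[v/x](σ[d=6](R)))))) → 2

E1 result:
v | h
p | 2
t | 1
E2 result:
v | h
p | 3
t | 1
Witness: ('p', 3) appears 0× in E1 but 1× in E2.

no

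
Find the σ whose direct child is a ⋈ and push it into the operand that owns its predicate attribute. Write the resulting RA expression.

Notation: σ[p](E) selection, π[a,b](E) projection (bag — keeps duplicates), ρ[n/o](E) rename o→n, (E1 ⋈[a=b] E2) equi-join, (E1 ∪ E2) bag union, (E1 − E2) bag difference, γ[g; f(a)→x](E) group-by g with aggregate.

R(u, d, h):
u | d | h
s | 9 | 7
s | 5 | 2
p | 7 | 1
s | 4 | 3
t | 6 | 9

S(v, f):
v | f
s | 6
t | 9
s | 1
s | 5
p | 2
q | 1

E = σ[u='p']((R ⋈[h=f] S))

σ filters on u, owned by the left side.
E' = (σ[u='p'](R) ⋈[h=f] S)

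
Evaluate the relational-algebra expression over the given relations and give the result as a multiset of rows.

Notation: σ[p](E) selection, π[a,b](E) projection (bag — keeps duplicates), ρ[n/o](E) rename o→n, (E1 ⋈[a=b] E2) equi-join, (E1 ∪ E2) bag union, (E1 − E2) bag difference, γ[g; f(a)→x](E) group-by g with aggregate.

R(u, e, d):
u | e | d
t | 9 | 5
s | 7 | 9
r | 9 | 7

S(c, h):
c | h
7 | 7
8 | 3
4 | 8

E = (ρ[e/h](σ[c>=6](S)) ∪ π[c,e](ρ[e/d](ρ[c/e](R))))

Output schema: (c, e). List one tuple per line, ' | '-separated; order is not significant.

Stepwise |·|:
  S → 3
  σ[c>=6](S) → 2
  ρ[e/h](σ[c>=6](S)) → 2
  R → 3
  ρ[c/e](R) → 3
  ρ[e/d](ρ[c/e](R)) → 3
  π[c,e](ρ[e/d](ρ[c/e](R))) → 3
  (ρ[e/h](σ[c>=6](S)) ∪ π[c,e](ρ[e/d](ρ[c/e](R)))) → 5

== RESULT ==
c | e
7 | 7
7 | 9
8 | 3
9 | 5
9 | 7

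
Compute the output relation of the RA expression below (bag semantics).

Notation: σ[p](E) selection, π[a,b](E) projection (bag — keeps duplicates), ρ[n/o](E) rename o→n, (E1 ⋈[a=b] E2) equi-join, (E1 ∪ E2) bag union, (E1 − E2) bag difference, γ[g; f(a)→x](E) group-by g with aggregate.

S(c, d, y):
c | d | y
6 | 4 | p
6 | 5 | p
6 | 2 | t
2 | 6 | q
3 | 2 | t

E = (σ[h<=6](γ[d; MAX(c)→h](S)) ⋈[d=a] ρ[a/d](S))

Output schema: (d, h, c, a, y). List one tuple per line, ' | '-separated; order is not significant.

Per-node cardinality:
  S → 5
  γ[d; MAX(c)→h](S) → 4
  σ[h<=6](γ[d; MAX(c)→h](S)) → 4
  S → 5
  ρ[a/d](S) → 5
  (σ[h<=6](γ[d; MAX(c)→h](S)) ⋈[d=a] ρ[a/d](S)) → 5

== RESULT ==
d | h | c | a | y
2 | 6 | 3 | 2 | t
2 | 6 | 6 | 2 | t
4 | 6 | 6 | 4 | p
5 | 6 | 6 | 5 | p
6 | 2 | 2 | 6 | q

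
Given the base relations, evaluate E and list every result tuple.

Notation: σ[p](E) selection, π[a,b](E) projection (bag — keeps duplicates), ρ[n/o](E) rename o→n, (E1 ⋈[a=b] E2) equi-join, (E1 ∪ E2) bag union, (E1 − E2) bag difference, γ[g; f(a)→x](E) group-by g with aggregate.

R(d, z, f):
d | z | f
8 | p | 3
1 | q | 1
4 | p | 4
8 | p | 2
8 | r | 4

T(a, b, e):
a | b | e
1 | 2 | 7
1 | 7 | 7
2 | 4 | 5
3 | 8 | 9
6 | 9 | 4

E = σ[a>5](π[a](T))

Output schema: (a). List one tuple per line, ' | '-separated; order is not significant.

Stepwise |·|:
  T → 5
  π[a](T) → 5
  σ[a>5](π[a](T)) → 1

== RESULT ==
a
6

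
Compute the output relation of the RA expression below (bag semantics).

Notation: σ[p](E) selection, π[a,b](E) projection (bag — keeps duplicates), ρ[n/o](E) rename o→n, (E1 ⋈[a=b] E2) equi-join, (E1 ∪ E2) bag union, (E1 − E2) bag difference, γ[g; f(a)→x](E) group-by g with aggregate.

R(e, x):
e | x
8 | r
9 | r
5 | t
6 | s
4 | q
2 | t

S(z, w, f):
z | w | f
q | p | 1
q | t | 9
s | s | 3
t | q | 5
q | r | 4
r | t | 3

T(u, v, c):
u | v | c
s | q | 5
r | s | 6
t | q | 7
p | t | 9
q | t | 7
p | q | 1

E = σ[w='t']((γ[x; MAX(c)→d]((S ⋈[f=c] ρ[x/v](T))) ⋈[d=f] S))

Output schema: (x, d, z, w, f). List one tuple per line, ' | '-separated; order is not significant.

Row counts bottom-up:
  S → 6
  T → 6
  ρ[x/v](T) → 6
  (S ⋈[f=c] ρ[x/v](T)) → 3
  γ[x; MAX(c)→d]((S ⋈[f=c] ρ[x/v](T))) → 2
  S → 6
  (γ[x; MAX(c)→d]((S ⋈[f=c] ρ[x/v](T))) ⋈[d=f] S) → 2
  σ[w='t']((γ[x; MAX(c)→d]((S ⋈[f=c] ρ[x/v](T))) ⋈[d=f] S)) → 1

== RESULT ==
x | d | z | w | f
t | 9 | q | t | 9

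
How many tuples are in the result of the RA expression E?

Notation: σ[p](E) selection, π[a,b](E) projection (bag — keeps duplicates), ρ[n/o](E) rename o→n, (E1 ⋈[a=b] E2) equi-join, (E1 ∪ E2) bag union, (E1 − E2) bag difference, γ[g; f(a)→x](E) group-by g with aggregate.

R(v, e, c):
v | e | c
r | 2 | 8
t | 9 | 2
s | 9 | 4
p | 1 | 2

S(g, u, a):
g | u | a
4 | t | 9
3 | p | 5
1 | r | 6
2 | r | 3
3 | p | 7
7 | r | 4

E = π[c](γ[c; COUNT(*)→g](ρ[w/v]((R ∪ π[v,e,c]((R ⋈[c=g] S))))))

Per-node cardinality:
  R → 4
  R → 4
  S → 6
  (R ⋈[c=g] S) → 3
  π[v,e,c]((R ⋈[c=g] S)) → 3
  (R ∪ π[v,e,c]((R ⋈[c=g] S))) → 7
  ρ[w/v]((R ∪ π[v,e,c]((R ⋈[c=g] S)))) → 7
  γ[c; COUNT(*)→g](ρ[w/v]((R ∪ π[v,e,c]((R ⋈[c=g] S))))) → 3
  π[c](γ[c; COUNT(*)→g](ρ[w/v]((R ∪ π[v,e,c]((R ⋈[c=g] S)))))) → 3

|E| = 3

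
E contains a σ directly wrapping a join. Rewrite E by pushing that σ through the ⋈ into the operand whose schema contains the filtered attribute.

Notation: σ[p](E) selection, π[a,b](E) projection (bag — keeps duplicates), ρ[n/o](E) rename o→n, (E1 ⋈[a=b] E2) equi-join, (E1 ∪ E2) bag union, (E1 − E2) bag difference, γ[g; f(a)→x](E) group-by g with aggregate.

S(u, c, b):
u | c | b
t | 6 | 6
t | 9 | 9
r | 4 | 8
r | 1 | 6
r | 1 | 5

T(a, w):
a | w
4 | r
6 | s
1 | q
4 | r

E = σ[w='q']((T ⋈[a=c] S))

σ filters on w, owned by the left side.
E' = (σ[w='q'](T) ⋈[a=c] S)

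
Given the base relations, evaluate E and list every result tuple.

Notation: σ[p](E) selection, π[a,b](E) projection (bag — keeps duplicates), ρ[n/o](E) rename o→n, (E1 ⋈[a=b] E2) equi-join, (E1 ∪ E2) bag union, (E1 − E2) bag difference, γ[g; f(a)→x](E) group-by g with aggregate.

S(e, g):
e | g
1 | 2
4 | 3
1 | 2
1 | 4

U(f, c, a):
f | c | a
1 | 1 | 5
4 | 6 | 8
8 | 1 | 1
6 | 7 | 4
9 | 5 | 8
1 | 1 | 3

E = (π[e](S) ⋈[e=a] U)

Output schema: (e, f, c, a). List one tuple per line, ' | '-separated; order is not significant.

Stepwise |·|:
  S → 4
  π[e](S) → 4
  U → 6
  (π[e](S) ⋈[e=a] U) → 4

== RESULT ==
e | f | c | a
1 | 8 | 1 | 1
1 | 8 | 1 | 1
1 | 8 | 1 | 1
4 | 6 | 7 | 4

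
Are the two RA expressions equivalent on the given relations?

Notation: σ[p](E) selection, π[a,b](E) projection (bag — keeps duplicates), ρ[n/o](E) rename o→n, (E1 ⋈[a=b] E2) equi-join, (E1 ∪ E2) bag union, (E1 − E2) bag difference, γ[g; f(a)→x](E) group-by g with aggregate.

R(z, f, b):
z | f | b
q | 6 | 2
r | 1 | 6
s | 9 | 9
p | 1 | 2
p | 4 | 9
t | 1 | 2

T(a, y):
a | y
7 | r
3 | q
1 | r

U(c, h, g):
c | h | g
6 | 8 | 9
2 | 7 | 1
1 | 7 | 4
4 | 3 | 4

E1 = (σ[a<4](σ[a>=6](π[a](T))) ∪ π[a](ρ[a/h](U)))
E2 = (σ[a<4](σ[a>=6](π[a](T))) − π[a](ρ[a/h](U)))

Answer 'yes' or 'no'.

E1 subexpression sizes:
  T → 3
  π[a](T) → 3
  σ[a>=6](π[a](T)) → 1
  σ[a<4](σ[a>=6](π[a](T))) → 0
  U → 4
  ρ[a/h](U) → 4
  π[a](ρ[a/h](U)) → 4
  (σ[a<4](σ[a>=6](π[a](T))) ∪ π[a](ρ[a/h](U))) → 4
E2 subexpression sizes:
  T → 3
  π[a](T) → 3
  σ[a>=6](π[a](T)) → 1
  σ[a<4](σ[a>=6](π[a](T))) → 0
  U → 4
  ρ[a/h](U) → 4
  π[a](ρ[a/h](U)) → 4
  (σ[a<4](σ[a>=6](π[a](T))) − π[a](ρ[a/h](U))) → 0

E1 result:
a
3
7
7
8
E2 result:
a
(0 rows)
Witness: (7,) appears 2× in E1 but 0× in E2.

no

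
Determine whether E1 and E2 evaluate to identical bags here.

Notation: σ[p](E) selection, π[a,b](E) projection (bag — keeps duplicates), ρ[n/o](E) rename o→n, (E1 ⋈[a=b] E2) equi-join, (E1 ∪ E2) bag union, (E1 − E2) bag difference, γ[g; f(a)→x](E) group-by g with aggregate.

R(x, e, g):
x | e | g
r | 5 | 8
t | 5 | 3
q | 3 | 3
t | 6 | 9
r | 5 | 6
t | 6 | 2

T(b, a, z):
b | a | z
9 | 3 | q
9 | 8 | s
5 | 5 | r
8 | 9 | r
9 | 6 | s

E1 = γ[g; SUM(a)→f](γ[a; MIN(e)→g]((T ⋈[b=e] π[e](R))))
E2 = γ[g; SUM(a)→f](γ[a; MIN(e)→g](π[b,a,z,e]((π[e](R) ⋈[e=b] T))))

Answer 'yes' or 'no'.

E1 subexpression sizes:
  T → 5
  R → 6
  π[e](R) → 6
  (T ⋈[b=e] π[e](R)) → 3
  γ[a; MIN(e)→g]((T ⋈[b=e] π[e](R))) → 1
  γ[g; SUM(a)→f](γ[a; MIN(e)→g]((T ⋈[b=e] π[e](R)))) → 1
E2 subexpression sizes:
  R → 6
  π[e](R) → 6
  T → 5
  (π[e](R) ⋈[e=b] T) → 3
  π[b,a,z,e]((π[e](R) ⋈[e=b] T)) → 3
  γ[a; MIN(e)→g](π[b,a,z,e]((π[e](R) ⋈[e=b] T))) → 1
  γ[g; SUM(a)→f](γ[a; MIN(e)→g](π[b,a,z,e]((π[e](R) ⋈[e=b] T)))) → 1

E1 and E2 produce the same multiset:
g | f
5 | 5

yes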